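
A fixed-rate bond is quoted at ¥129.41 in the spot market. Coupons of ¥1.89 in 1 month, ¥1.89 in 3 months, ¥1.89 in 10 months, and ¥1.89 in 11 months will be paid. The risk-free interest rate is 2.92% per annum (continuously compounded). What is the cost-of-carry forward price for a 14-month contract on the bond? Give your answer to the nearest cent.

¥126.19

PV(coupons) I = 1.89·e^(−0.0292·1/12) + 1.89·e^(−0.0292·3/12) + 1.89·e^(−0.0292·10/12) + 1.89·e^(−0.0292·11/12)
I = 1.8854 + 1.8763 + 1.8446 + 1.8401 = 7.4464
F = (S − I)·e^(rT) = (129.41 − 7.4464) · e^(0.0292·14/12)
= 121.9636 · e^0.034067 = 121.9636 × 1.034654 = ¥126.19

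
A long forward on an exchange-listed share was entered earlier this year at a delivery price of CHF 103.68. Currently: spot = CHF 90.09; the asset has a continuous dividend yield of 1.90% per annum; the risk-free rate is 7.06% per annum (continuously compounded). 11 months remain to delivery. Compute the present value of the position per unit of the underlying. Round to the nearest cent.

-CHF 8.65

Current fair forward for the remaining 11 months: F = S·e^((r − q)·T), (r − q) = 0.0706 − 0.0190 = 0.0516
F = 90.09 · e^(0.0516 × 11/12) = 90.09 × 1.048436 = 94.4536
Value of long forward = (F − K)·e^(−rT) = (94.4536 − 103.68) · e^(−0.0706·11/12)
= -9.2264 × 0.937333 = -8.65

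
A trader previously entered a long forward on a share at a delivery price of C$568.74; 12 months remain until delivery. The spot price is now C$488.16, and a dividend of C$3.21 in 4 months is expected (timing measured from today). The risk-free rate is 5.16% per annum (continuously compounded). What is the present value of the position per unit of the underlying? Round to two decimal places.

PV(remaining dividends) I = 3.21·e^(−0.0516·4/12) = 3.1553
Current forward F = (S − I)·e^(rT) = (488.16 − 3.1553)·e^(0.0516·12/12) = 485.0047 × 1.052954 = 510.6876
Value (long) = (F − K)·e^(−rT) = (510.6876 − 568.74) × 0.949709 = -55.1329
Value = -C$55.13

-C$55.13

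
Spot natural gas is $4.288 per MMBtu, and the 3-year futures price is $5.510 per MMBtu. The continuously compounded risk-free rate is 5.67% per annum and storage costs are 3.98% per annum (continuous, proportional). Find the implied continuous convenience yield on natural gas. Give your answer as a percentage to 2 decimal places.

F = S·e^((r+u−y)T) ⇒ (r+u−y) = ln(F/S)/T
ln(5.510/4.288) = 0.250744; /T ⇒ 0.083581
y = r + u − ln(F/S)/T = 0.0567 + 0.0398 − 0.083581 = 0.012919
y = 1.29%

1.29%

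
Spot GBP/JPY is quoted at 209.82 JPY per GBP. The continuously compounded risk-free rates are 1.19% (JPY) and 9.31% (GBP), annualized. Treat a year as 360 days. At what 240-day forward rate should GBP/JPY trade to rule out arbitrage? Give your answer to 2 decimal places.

198.76

F = S·e^((r_JPY − r_GBP)T) = 209.82 · e^((0.0119 − 0.0931) × 240/360)
= 209.82 · e^-0.054133 = 209.82 × 0.947306
F = 198.76 JPY per GBP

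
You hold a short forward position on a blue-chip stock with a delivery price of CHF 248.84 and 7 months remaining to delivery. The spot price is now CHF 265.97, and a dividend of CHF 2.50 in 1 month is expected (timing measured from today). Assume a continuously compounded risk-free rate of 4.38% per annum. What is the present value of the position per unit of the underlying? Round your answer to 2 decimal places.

PV(remaining dividends) I = 2.50·e^(−0.0438·1/12) = 2.4909
Current forward F = (S − I)·e^(rT) = (265.97 − 2.4909)·e^(0.0438·7/12) = 263.4791 × 1.025879 = 270.2977
Value (long) = (F − K)·e^(−rT) = (270.2977 − 248.84) × 0.974774 = 20.9164
Short position value = −(long value) = -CHF 20.92

-CHF 20.92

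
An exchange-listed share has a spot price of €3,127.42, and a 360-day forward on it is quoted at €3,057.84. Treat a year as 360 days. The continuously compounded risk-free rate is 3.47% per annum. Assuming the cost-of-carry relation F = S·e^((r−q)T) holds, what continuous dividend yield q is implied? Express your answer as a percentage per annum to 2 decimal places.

From F = S·e^((r−q)T): (r − q) = ln(F/S)/T
ln(3057.84/3127.42) = ln(0.977752) = -0.022499
(r − q) = -0.022499 / (360/360) = -0.022499
q = r − ln(F/S)/T = 0.0347 + 0.022499 = 0.057199
q = 5.72%

5.72%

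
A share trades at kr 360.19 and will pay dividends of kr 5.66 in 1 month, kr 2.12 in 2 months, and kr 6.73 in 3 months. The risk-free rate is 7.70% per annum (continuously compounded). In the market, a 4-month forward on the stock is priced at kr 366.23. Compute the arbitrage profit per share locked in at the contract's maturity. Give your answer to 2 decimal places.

kr 11.37 per share

PV(dividends) I = 5.66·e^(−0.0770·1/12) + 2.12·e^(−0.0770·2/12) + 6.73·e^(−0.0770·3/12) = 14.3185
Fair forward F* = (S − I)·e^(rT) = (360.19 − 14.3185)·e^0.025667 = 345.8715 × 1.025999 = 354.8638
Market kr 366.23 > fair 354.8638: forward overpriced → cash-and-carry (borrow at r, buy the stock and collect the dividends, short the forward).
Profit at T = |F_mkt − F*| = |366.23 − 354.8638| = kr 11.37 per share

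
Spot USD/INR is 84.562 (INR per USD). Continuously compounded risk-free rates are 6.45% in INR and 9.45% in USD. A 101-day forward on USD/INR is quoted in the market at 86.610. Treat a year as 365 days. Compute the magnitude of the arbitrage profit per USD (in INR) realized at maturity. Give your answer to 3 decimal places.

2.747 per USD (in INR)

Fair forward: F* = S·e^(carry·T), with carry = (r_INR − r_USD) = 0.0645 − 0.0945 = -0.0300
F* = 84.562 · e^(-0.0300 × 101/365) = 84.562 · e^-0.008301 = 84.562 × 0.991733 = 83.8629
Market 86.610 > fair 83.8629: forward overpriced → cash-and-carry (buy spot, short the forward).
At maturity, profit = |F_mkt − F*| = |86.610 − 83.8629| = 2.747 per USD (in INR)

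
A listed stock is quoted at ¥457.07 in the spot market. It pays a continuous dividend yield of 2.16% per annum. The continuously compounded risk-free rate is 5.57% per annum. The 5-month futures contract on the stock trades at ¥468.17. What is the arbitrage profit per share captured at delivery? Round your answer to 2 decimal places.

Fair futures: F* = S·e^(carry·T), with carry = (r − q) = 0.0557 − 0.0216 = 0.0341
F* = 457.07 · e^(0.0341 × 5/12) = 457.07 · e^0.014208 = 457.07 × 1.014309 = ¥463.6102
Market ¥468.17 > fair ¥463.6102: forward overpriced → cash-and-carry (buy spot, short the forward).
At maturity, profit = |F_mkt − F*| = |468.17 − 463.6102| = ¥4.56 per share

¥4.56 per share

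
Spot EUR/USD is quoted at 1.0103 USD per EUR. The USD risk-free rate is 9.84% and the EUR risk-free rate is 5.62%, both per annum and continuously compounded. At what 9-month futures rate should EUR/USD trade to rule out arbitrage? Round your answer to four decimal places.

F = S·e^((r_USD − r_EUR)T) = 1.0103 · e^((0.0984 − 0.0562) × 9/12)
= 1.0103 · e^0.031650 = 1.0103 × 1.032156
F = 1.0428 USD per EUR

1.0428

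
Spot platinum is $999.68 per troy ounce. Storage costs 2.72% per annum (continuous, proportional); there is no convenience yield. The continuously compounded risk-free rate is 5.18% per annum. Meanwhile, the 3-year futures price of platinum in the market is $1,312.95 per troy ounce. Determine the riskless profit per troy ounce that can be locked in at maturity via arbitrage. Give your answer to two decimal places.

Fair futures: F* = S·e^(carry·T), with carry = (r + u) = 0.0518 + 0.0272 = 0.0790
F* = 999.68 · e^(0.0790 × 3) = 999.68 · e^0.237000 = 999.68 × 1.267441 = $1267.0354
Market $1312.95 > fair $1267.0354: forward overpriced → cash-and-carry (buy spot, short the forward).
At maturity, profit = |F_mkt − F*| = |1312.95 − 1267.0354| = $45.91 per troy ounce

$45.91 per troy ounce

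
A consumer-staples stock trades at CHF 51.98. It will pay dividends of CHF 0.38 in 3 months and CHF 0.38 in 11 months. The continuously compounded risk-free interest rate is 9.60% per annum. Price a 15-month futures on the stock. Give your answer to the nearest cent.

PV(dividends) I = 0.38·e^(−0.0960·3/12) + 0.38·e^(−0.0960·11/12)
I = 0.3710 + 0.3480 = 0.7190
F = (S − I)·e^(rT) = (51.98 − 0.7190) · e^(0.0960·15/12)
= 51.2610 · e^0.120000 = 51.2610 × 1.127497 = CHF 57.80

CHF 57.80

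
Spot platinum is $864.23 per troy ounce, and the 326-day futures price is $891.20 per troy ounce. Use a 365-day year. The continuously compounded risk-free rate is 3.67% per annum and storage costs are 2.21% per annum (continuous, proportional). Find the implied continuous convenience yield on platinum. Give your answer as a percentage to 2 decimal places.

F = S·e^((r+u−y)T) ⇒ (r+u−y) = ln(F/S)/T
ln(891.20/864.23) = 0.030730; /T ⇒ 0.034406
y = r + u − ln(F/S)/T = 0.0367 + 0.0221 − 0.034406 = 0.024394
y = 2.44%

2.44%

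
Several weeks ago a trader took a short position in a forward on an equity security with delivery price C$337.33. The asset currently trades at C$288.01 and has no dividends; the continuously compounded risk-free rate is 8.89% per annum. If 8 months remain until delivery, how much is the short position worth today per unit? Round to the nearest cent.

C$29.91

Current fair forward for the remaining 8 months: F = S·e^(r·T), r = 0.0889
F = 288.01 · e^(0.0889 × 8/12) = 288.01 × 1.061058 = 305.5953
Value of long forward = (F − K)·e^(−rT) = (305.5953 − 337.33) · e^(−0.0889·8/12)
= -31.7347 × 0.942455 = -29.91
Short position value = −(long value) = C$29.91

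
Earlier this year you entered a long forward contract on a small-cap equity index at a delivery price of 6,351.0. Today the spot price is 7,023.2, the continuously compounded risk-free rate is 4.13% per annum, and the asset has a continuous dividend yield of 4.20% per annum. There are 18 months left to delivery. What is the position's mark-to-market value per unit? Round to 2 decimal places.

624.89

Current fair forward for the remaining 18 months: F = S·e^((r − q)·T), (r − q) = 0.0413 − 0.0420 = -0.0007
F = 7023.2 · e^(-0.0007 × 18/12) = 7023.2 × 0.99895055 = 7015.8295
Value of long forward = (F − K)·e^(−rT) = (7015.8295 − 6351.0) · e^(−0.0413·18/12)
= 664.8295 × 0.93992988 = 624.89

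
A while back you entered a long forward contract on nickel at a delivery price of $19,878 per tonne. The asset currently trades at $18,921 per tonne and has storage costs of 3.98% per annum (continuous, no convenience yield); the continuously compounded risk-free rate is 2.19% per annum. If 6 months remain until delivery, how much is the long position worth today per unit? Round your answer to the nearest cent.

Current fair forward for the remaining 6 months: F = S·e^((r + u)·T), (r + u) = 0.0219 + 0.0398 = 0.0617
F = 18921 · e^(0.0617 × 6/12) = 18921 × 1.03133079 = 19513.8099
Value of long forward = (F − K)·e^(−rT) = (19513.8099 − 19878) · e^(−0.0219·6/12)
= -364.1901 × 0.98910973 = -360.22

-$360.22 per tonne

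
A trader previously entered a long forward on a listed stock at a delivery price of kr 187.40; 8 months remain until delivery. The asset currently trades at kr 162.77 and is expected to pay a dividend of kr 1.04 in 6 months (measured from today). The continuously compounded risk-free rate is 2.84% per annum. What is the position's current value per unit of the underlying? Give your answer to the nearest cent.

PV(remaining dividends) I = 1.04·e^(−0.0284·6/12) = 1.0253
Current forward F = (S − I)·e^(rT) = (162.77 − 1.0253)·e^(0.0284·8/12) = 161.7447 × 1.019114 = 164.8363
Value (long) = (F − K)·e^(−rT) = (164.8363 − 187.40) × 0.981245 = -22.1405
Value = -kr 22.14

-kr 22.14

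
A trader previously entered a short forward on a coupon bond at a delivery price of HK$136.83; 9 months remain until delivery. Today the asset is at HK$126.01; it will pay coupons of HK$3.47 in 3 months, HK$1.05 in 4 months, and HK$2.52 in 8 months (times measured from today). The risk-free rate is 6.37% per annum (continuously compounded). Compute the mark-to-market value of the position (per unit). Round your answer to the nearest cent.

PV(remaining coupons) I = 3.47·e^(−0.0637·3/12) + 1.05·e^(−0.0637·4/12) + 2.52·e^(−0.0637·8/12) = 6.8583
Current forward F = (S − I)·e^(rT) = (126.01 − 6.8583)·e^(0.0637·9/12) = 119.1517 × 1.048935 = 124.9824
Value (long) = (F − K)·e^(−rT) = (124.9824 − 136.83) × 0.953348 = -11.2949
Short position value = −(long value) = HK$11.29

HK$11.29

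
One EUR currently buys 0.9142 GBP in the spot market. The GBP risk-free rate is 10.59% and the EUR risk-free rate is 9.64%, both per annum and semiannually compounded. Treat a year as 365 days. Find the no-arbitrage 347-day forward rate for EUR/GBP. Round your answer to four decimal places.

0.9221

By covered interest parity, F = S · (1+r_GBP/2)^(2T) / (1+r_EUR/2)^(2T)
= 0.9142 × 1.103076 / 1.093634 = 0.9142 × 1.008634
F = 0.9221 GBP per EUR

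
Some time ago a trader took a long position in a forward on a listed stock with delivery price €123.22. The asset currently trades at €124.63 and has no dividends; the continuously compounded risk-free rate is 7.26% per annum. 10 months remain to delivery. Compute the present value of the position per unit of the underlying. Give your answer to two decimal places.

Current fair forward for the remaining 10 months: F = S·e^(r·T), r = 0.0726
F = 124.63 · e^(0.0726 × 10/12) = 124.63 × 1.062368 = 132.4029
Value of long forward = (F − K)·e^(−rT) = (132.4029 − 123.22) · e^(−0.0726·10/12)
= 9.1829 × 0.941294 = 8.64

€8.64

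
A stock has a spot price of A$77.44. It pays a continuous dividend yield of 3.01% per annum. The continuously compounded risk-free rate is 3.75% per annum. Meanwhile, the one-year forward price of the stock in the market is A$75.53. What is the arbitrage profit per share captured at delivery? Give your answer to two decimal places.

Fair forward: F* = S·e^(carry·T), with carry = (r − q) = 0.0375 − 0.0301 = 0.0074
F* = 77.44 · e^(0.0074 × 12/12) = 77.44 · e^0.007400 = 77.44 × 1.007427 = A$78.0151
Market A$75.53 < fair A$78.0151: forward underpriced → reverse cash-and-carry (short spot, go long the forward).
At maturity, profit = |F_mkt − F*| = |75.53 − 78.0151| = A$2.49 per share

A$2.49 per share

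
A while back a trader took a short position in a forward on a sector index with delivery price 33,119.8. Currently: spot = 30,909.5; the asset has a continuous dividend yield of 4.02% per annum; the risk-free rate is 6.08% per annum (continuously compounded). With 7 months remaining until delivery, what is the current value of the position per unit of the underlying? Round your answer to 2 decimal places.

Current fair forward for the remaining 7 months: F = S·e^((r − q)·T), (r − q) = 0.0608 − 0.0402 = 0.0206
F = 30909.5 · e^(0.0206 × 7/12) = 30909.5 × 1.01208916 = 31283.1699
Value of long forward = (F − K)·e^(−rT) = (31283.1699 − 33119.8) · e^(−0.0608·7/12)
= -1836.6301 × 0.96515491 = -1772.63
Short position value = −(long value) = 1772.63

1772.63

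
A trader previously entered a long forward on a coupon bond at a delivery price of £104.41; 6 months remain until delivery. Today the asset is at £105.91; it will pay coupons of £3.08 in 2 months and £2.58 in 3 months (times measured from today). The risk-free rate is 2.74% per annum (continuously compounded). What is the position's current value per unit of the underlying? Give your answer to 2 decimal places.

-£2.71

PV(remaining coupons) I = 3.08·e^(−0.0274·2/12) + 2.58·e^(−0.0274·3/12) = 5.6284
Current forward F = (S − I)·e^(rT) = (105.91 − 5.6284)·e^(0.0274·6/12) = 100.2816 × 1.013794 = 101.6649
Value (long) = (F − K)·e^(−rT) = (101.6649 − 104.41) × 0.986393 = -2.7077
Value = -£2.71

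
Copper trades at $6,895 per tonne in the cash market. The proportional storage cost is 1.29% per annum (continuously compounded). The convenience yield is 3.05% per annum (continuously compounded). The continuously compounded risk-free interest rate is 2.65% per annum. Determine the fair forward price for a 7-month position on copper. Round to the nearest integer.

Net carry = r + u − y = 0.0265 + 0.0129 − 0.0305 = 0.0089
F = S·e^((r+u−y)T) = 6895 · e^(0.0089 × 7/12) = 6895 · e^0.005192
= 6895 × 1.005206 = $6,931 per tonne

$6,931 per tonne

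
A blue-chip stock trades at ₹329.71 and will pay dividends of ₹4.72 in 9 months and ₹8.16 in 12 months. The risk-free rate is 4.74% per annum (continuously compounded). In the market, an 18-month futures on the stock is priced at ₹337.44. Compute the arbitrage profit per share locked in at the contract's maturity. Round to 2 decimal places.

₹3.32 per share

PV(dividends) I = 4.72·e^(−0.0474·9/12) + 8.16·e^(−0.0474·12/12) = 12.3374
Fair futures F* = (S − I)·e^(rT) = (329.71 − 12.3374)·e^0.071100 = 317.3726 × 1.073689 = 340.7595
Market ₹337.44 < fair 340.7595: forward underpriced → reverse cash-and-carry (short the stock, invest proceeds at r, pay the dividends, go long the forward).
Profit at T = |F_mkt − F*| = |337.44 − 340.7595| = ₹3.32 per share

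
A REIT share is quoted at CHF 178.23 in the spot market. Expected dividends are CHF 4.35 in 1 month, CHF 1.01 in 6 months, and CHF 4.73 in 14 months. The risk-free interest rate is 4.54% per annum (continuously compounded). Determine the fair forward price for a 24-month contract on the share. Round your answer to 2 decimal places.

PV(dividends) I = 4.35·e^(−0.0454·1/12) + 1.01·e^(−0.0454·6/12) + 4.73·e^(−0.0454·14/12)
I = 4.3336 + 0.9873 + 4.4860 = 9.8069
F = (S − I)·e^(rT) = (178.23 − 9.8069) · e^(0.0454·24/12)
= 168.4231 · e^0.090800 = 168.4231 × 1.095050 = CHF 184.43

CHF 184.43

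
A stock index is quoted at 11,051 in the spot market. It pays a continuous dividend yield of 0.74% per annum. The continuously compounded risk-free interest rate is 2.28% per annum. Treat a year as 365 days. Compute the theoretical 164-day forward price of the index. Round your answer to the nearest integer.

F = S·e^((r − q)T) = 11051 · e^((0.0228 − 0.0074) × 164/365)
= 11051 · e^0.006919 = 11051 × 1.006943
F = 11,128

11,128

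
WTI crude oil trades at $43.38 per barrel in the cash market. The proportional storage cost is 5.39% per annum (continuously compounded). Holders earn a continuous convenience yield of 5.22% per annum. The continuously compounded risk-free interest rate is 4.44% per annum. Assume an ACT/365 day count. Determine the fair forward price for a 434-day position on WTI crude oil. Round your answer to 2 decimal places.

$45.82 per barrel

Net carry = r + u − y = 0.0444 + 0.0539 − 0.0522 = 0.0461
F = S·e^((r+u−y)T) = 43.38 · e^(0.0461 × 434/365) = 43.38 · e^0.054815
= 43.38 × 1.056345 = $45.82 per barrel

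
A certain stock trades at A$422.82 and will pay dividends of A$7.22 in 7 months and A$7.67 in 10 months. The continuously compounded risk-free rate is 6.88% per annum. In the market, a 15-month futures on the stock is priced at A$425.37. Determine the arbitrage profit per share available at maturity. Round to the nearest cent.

PV(dividends) I = 7.22·e^(−0.0688·7/12) + 7.67·e^(−0.0688·10/12) = 14.1786
Fair futures F* = (S − I)·e^(rT) = (422.82 − 14.1786)·e^0.086000 = 408.6414 × 1.089806 = 445.3398
Market A$425.37 < fair 445.3398: forward underpriced → reverse cash-and-carry (short the stock, invest proceeds at r, pay the dividends, go long the forward).
Profit at T = |F_mkt − F*| = |425.37 − 445.3398| = A$19.97 per share

A$19.97 per share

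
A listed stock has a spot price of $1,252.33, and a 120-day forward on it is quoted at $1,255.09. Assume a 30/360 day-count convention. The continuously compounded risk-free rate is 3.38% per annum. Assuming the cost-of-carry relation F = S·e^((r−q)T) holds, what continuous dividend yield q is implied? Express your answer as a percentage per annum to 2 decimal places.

2.72%

From F = S·e^((r−q)T): (r − q) = ln(F/S)/T
ln(1255.09/1252.33) = ln(1.002204) = 0.002202
(r − q) = 0.002202 / (120/360) = 0.006606
q = r − ln(F/S)/T = 0.0338 − 0.006606 = 0.027194
q = 2.72%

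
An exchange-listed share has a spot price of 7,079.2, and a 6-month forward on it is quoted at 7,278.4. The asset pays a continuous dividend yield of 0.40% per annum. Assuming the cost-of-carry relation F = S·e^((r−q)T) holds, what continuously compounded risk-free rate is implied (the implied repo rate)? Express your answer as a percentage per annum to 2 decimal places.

5.95%

From F = S·e^((r−q)T): (r − q) = ln(F/S)/T
ln(7278.4/7079.2) = ln(1.028139) = 0.027750
(r − q) = 0.027750 / (6/12) = 0.055500
r = ln(F/S)/T + q = 0.055500 + 0.0040 = 0.059500
r = 5.95%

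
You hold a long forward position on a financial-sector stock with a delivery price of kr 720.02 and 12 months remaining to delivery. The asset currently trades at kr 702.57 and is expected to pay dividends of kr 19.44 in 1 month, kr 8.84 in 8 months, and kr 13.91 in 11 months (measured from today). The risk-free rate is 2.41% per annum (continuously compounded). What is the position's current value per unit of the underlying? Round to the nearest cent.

-kr 42.01

PV(remaining dividends) I = 19.44·e^(−0.0241·1/12) + 8.84·e^(−0.0241·8/12) + 13.91·e^(−0.0241·11/12) = 41.7062
Current forward F = (S − I)·e^(rT) = (702.57 − 41.7062)·e^(0.0241·12/12) = 660.8638 × 1.024393 = 676.9843
Value (long) = (F − K)·e^(−rT) = (676.9843 − 720.02) × 0.976188 = -42.0109
Value = -kr 42.01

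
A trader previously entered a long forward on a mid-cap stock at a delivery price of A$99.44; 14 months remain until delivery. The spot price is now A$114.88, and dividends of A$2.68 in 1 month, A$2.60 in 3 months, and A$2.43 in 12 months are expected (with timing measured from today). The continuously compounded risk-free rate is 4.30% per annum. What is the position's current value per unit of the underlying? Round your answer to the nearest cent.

A$12.74

PV(remaining dividends) I = 2.68·e^(−0.0430·1/12) + 2.60·e^(−0.0430·3/12) + 2.43·e^(−0.0430·12/12) = 7.5703
Current forward F = (S − I)·e^(rT) = (114.88 − 7.5703)·e^(0.0430·14/12) = 107.3097 × 1.051446 = 112.8304
Value (long) = (F − K)·e^(−rT) = (112.8304 − 99.44) × 0.951071 = 12.7352
Value = A$12.74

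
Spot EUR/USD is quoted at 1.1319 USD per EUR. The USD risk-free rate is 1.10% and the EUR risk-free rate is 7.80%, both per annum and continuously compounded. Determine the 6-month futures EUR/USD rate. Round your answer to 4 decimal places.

1.0946

F = S·e^((r_USD − r_EUR)T) = 1.1319 · e^((0.0110 − 0.0780) × 6/12)
= 1.1319 · e^-0.033500 = 1.1319 × 0.967055
F = 1.0946 USD per EUR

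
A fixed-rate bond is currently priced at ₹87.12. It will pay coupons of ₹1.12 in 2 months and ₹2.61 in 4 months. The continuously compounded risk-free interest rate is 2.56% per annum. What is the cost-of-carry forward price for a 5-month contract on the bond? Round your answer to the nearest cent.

PV(coupons) I = 1.12·e^(−0.0256·2/12) + 2.61·e^(−0.0256·4/12)
I = 1.1152 + 2.5878 = 3.7030
F = (S − I)·e^(rT) = (87.12 − 3.7030) · e^(0.0256·5/12)
= 83.4170 · e^0.010667 = 83.4170 × 1.010724 = ₹84.31

₹84.31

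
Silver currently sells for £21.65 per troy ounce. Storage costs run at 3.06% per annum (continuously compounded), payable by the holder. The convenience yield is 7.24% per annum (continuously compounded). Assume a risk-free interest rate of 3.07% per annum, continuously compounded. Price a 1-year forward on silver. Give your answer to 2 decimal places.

Net carry = r + u − y = 0.0307 + 0.0306 − 0.0724 = -0.0111
F = S·e^((r+u−y)T) = 21.65 · e^(-0.0111 × 1) = 21.65 · e^-0.011100
= 21.65 × 0.988961 = £21.41 per troy ounce

£21.41 per troy ounce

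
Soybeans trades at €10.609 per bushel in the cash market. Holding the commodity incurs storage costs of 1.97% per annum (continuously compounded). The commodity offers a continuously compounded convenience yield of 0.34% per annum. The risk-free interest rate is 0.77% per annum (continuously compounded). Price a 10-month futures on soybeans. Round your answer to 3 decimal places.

Net carry = r + u − y = 0.0077 + 0.0197 − 0.0034 = 0.0240
F = S·e^((r+u−y)T) = 10.609 · e^(0.0240 × 10/12) = 10.609 · e^0.020000
= 10.609 × 1.020201 = €10.823 per bushel

€10.823 per bushel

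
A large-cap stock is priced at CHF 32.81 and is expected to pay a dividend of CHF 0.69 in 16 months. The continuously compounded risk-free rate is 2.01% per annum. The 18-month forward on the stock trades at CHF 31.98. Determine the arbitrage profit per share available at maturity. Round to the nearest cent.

PV(dividends) I = 0.69·e^(−0.0201·16/12) = 0.6718
Fair forward F* = (S − I)·e^(rT) = (32.81 − 0.6718)·e^0.030150 = 32.1382 × 1.030609 = 33.1219
Market CHF 31.98 < fair 33.1219: forward underpriced → reverse cash-and-carry (short the stock, invest proceeds at r, pay the dividends, go long the forward).
Profit at T = |F_mkt − F*| = |31.98 − 33.1219| = CHF 1.14 per share

CHF 1.14 per share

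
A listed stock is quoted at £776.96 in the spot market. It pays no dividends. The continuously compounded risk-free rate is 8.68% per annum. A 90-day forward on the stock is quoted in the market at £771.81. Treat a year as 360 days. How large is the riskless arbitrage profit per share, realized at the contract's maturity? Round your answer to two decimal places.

£22.19 per share

Fair forward: F* = S·e^(carry·T), with carry = r = 0.0868
F* = 776.96 · e^(0.0868 × 90/360) = 776.96 · e^0.021700 = 776.96 × 1.021937 = £794.0042
Market £771.81 < fair £794.0042: forward underpriced → reverse cash-and-carry (short spot, go long the forward).
At maturity, profit = |F_mkt − F*| = |771.81 − 794.0042| = £22.19 per share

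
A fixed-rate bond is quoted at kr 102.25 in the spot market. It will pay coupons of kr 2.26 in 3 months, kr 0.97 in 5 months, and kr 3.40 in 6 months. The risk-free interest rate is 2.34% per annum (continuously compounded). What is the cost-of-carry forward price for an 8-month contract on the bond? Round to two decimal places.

kr 97.19

PV(coupons) I = 2.26·e^(−0.0234·3/12) + 0.97·e^(−0.0234·5/12) + 3.40·e^(−0.0234·6/12)
I = 2.2468 + 0.9606 + 3.3605 = 6.5679
F = (S − I)·e^(rT) = (102.25 − 6.5679) · e^(0.0234·8/12)
= 95.6821 · e^0.015600 = 95.6821 × 1.015722 = kr 97.19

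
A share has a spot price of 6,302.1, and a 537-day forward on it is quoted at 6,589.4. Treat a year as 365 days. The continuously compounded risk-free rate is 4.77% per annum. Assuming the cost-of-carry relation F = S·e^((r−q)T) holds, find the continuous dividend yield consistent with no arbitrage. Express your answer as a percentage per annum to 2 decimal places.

From F = S·e^((r−q)T): (r − q) = ln(F/S)/T
ln(6589.4/6302.1) = ln(1.045588) = 0.044579
(r − q) = 0.044579 / (537/365) = 0.030300
q = r − ln(F/S)/T = 0.0477 − 0.030300 = 0.017400
q = 1.74%

1.74%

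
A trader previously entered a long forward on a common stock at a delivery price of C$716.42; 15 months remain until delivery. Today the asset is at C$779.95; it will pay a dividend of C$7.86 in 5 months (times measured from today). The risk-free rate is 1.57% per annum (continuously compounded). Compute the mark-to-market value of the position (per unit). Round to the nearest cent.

C$69.64

PV(remaining dividends) I = 7.86·e^(−0.0157·5/12) = 7.8088
Current forward F = (S − I)·e^(rT) = (779.95 − 7.8088)·e^(0.0157·15/12) = 772.1412 × 1.019819 = 787.4443
Value (long) = (F − K)·e^(−rT) = (787.4443 − 716.42) × 0.980566 = 69.6440
Value = C$69.64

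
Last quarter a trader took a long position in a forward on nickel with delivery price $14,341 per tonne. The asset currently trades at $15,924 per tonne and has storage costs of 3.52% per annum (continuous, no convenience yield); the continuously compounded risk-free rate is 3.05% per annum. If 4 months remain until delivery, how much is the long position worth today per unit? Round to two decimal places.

$1916.00 per tonne

Current fair forward for the remaining 4 months: F = S·e^((r + u)·T), (r + u) = 0.0305 + 0.0352 = 0.0657
F = 15924 · e^(0.0657 × 4/12) = 15924 × 1.02214157 = 16276.5824
Value of long forward = (F − K)·e^(−rT) = (16276.5824 − 14341) · e^(−0.0305·4/12)
= 1935.5824 × 0.98988484 = 1916.00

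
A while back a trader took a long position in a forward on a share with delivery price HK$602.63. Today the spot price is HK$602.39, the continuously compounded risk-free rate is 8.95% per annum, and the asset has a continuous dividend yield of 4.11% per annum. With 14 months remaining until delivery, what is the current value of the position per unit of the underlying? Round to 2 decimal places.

HK$31.31

Current fair forward for the remaining 14 months: F = S·e^((r − q)·T), (r − q) = 0.0895 − 0.0411 = 0.0484
F = 602.39 · e^(0.0484 × 14/12) = 602.39 × 1.058091 = 637.3834
Value of long forward = (F − K)·e^(−rT) = (637.3834 − 602.63) · e^(−0.0895·14/12)
= 34.7534 × 0.900850 = 31.31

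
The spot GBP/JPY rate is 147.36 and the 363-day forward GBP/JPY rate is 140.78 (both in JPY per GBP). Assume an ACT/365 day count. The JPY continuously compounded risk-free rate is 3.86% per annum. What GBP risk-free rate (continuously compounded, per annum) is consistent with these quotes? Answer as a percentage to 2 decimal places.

8.45%

F = S·e^((r_JPY − r_GBP)T) ⇒ r_GBP = r_JPY − ln(F/S)/T
ln(140.78/147.36) = -0.045680; /(363/365) = -0.045932
r_GBP = 0.0386 + 0.045932 = 0.084532
r_GBP = 8.45%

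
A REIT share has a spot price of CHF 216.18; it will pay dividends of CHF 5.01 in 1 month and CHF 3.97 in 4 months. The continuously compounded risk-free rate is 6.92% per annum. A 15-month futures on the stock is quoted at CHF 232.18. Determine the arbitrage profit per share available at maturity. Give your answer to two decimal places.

PV(dividends) I = 5.01·e^(−0.0692·1/12) + 3.97·e^(−0.0692·4/12) = 8.8607
Fair futures F* = (S − I)·e^(rT) = (216.18 − 8.8607)·e^0.086500 = 207.3193 × 1.090351 = 226.0508
Market CHF 232.18 > fair 226.0508: forward overpriced → cash-and-carry (borrow at r, buy the stock and collect the dividends, short the forward).
Profit at T = |F_mkt − F*| = |232.18 − 226.0508| = CHF 6.13 per share

CHF 6.13 per share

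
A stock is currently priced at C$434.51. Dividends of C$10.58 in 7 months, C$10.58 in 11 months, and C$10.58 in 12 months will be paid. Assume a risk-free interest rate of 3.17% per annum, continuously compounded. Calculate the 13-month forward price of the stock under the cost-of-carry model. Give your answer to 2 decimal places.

PV(dividends) I = 10.58·e^(−0.0317·7/12) + 10.58·e^(−0.0317·11/12) + 10.58·e^(−0.0317·12/12)
I = 10.3862 + 10.2770 + 10.2499 = 30.9131
F = (S − I)·e^(rT) = (434.51 − 30.9131) · e^(0.0317·13/12)
= 403.5969 · e^0.034342 = 403.5969 × 1.034938 = C$417.70

C$417.70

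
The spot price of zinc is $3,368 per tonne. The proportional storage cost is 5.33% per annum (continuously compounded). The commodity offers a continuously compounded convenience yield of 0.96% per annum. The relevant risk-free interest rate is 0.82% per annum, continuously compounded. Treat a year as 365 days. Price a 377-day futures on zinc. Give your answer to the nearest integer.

$3,553 per tonne

Net carry = r + u − y = 0.0082 + 0.0533 − 0.0096 = 0.0519
F = S·e^((r+u−y)T) = 3368 · e^(0.0519 × 377/365) = 3368 · e^0.053606
= 3368 × 1.055069 = $3,553 per tonne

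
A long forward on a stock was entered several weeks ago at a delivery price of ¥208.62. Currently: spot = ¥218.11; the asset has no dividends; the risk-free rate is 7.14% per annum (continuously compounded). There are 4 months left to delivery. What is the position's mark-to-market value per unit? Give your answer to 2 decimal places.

¥14.40

Current fair forward for the remaining 4 months: F = S·e^(r·T), r = 0.0714
F = 218.11 · e^(0.0714 × 4/12) = 218.11 × 1.024085 = 223.3632
Value of long forward = (F − K)·e^(−rT) = (223.3632 − 208.62) · e^(−0.0714·4/12)
= 14.7432 × 0.976481 = 14.40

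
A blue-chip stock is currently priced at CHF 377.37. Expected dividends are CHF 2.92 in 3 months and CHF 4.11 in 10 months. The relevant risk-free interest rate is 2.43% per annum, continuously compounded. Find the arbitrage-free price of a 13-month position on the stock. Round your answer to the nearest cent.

PV(dividends) I = 2.92·e^(−0.0243·3/12) + 4.11·e^(−0.0243·10/12)
I = 2.9023 + 4.0276 = 6.9299
F = (S − I)·e^(rT) = (377.37 − 6.9299) · e^(0.0243·13/12)
= 370.4401 · e^0.026325 = 370.4401 × 1.026675 = CHF 380.32

CHF 380.32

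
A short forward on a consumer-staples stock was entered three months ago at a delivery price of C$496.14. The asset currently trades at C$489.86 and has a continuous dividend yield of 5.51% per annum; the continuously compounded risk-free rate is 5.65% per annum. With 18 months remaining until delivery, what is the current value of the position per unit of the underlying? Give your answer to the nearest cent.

Current fair forward for the remaining 18 months: F = S·e^((r − q)·T), (r − q) = 0.0565 − 0.0551 = 0.0014
F = 489.86 · e^(0.0014 × 18/12) = 489.86 × 1.002102 = 490.8897
Value of long forward = (F − K)·e^(−rT) = (490.8897 − 496.14) · e^(−0.0565·18/12)
= -5.2503 × 0.918742 = -4.82
Short position value = −(long value) = C$4.82

C$4.82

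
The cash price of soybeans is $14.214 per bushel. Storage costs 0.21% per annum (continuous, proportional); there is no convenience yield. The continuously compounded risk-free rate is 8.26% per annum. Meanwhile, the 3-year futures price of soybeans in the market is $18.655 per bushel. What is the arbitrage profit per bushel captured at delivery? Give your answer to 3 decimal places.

Fair futures: F* = S·e^(carry·T), with carry = (r + u) = 0.0826 + 0.0021 = 0.0847
F* = 14.214 · e^(0.0847 × 3) = 14.214 · e^0.254100 = 14.214 × 1.289301 = $18.3261
Market $18.655 > fair $18.3261: forward overpriced → cash-and-carry (buy spot, short the forward).
At maturity, profit = |F_mkt − F*| = |18.655 − 18.3261| = $0.329 per bushel

$0.329 per bushel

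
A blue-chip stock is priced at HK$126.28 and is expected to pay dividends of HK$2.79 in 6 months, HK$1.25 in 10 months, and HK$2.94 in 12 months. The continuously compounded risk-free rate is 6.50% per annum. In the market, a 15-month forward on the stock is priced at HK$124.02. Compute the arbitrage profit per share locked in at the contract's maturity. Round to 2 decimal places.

HK$5.75 per share

PV(dividends) I = 2.79·e^(−0.0650·6/12) + 1.25·e^(−0.0650·10/12) + 2.94·e^(−0.0650·12/12) = 6.6399
Fair forward F* = (S − I)·e^(rT) = (126.28 − 6.6399)·e^0.081250 = 119.6401 × 1.084642 = 129.7667
Market HK$124.02 < fair 129.7667: forward underpriced → reverse cash-and-carry (short the stock, invest proceeds at r, pay the dividends, go long the forward).
Profit at T = |F_mkt − F*| = |124.02 − 129.7667| = HK$5.75 per share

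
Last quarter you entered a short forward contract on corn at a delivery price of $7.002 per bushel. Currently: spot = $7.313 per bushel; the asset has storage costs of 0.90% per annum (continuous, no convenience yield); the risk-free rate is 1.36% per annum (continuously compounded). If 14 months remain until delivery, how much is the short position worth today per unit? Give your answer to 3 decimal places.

-$0.498 per bushel

Current fair forward for the remaining 14 months: F = S·e^((r + u)·T), (r + u) = 0.0136 + 0.0090 = 0.0226
F = 7.313 · e^(0.0226 × 14/12) = 7.313 × 1.026717 = 7.5084
Value of long forward = (F − K)·e^(−rT) = (7.5084 − 7.002) · e^(−0.0136·14/12)
= 0.5064 × 0.984259 = 0.498
Short position value = −(long value) = -$0.498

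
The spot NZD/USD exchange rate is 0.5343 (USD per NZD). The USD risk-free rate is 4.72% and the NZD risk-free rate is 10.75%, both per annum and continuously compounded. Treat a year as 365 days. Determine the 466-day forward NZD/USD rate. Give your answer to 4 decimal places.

0.4947

F = S·e^((r_USD − r_NZD)T) = 0.5343 · e^((0.0472 − 0.1075) × 466/365)
= 0.5343 · e^-0.076986 = 0.5343 × 0.925903
F = 0.4947 USD per NZD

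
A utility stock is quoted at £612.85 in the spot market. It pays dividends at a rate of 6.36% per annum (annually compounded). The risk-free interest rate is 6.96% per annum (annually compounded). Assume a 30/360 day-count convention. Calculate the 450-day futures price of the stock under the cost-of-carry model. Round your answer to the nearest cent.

£617.17

F = S · (1+r)^T / (1+q)^T
= 612.85 × 1.087744 / 1.080122 = 612.85 × 1.007057
F = £617.17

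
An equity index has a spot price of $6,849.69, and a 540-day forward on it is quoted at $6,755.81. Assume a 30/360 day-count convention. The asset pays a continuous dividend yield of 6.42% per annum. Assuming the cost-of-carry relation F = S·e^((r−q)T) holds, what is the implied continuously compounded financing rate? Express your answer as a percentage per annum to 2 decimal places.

From F = S·e^((r−q)T): (r − q) = ln(F/S)/T
ln(6755.81/6849.69) = ln(0.986294) = -0.013801
(r − q) = -0.013801 / (540/360) = -0.009201
r = ln(F/S)/T + q = -0.009201 + 0.0642 = 0.054999
r = 5.50%

5.50%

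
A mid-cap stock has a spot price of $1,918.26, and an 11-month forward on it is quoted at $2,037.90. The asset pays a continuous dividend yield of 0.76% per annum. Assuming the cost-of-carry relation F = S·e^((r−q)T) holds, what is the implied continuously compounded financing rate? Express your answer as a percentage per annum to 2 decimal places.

7.36%

From F = S·e^((r−q)T): (r − q) = ln(F/S)/T
ln(2037.90/1918.26) = ln(1.062369) = 0.060501
(r − q) = 0.060501 / (11/12) = 0.066001
r = ln(F/S)/T + q = 0.066001 + 0.0076 = 0.073601
r = 7.36%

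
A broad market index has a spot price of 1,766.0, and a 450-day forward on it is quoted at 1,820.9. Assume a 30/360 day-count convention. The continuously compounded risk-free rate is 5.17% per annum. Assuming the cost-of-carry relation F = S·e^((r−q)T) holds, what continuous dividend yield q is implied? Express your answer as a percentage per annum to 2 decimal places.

2.72%

From F = S·e^((r−q)T): (r − q) = ln(F/S)/T
ln(1820.9/1766.0) = ln(1.031087) = 0.030614
(r − q) = 0.030614 / (450/360) = 0.024491
q = r − ln(F/S)/T = 0.0517 − 0.024491 = 0.027209
q = 2.72%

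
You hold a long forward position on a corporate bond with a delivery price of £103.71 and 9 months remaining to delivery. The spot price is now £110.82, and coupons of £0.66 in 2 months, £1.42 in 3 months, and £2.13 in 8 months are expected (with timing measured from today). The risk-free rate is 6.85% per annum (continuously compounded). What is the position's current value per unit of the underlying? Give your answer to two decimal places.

£8.22

PV(remaining coupons) I = 0.66·e^(−0.0685·2/12) + 1.42·e^(−0.0685·3/12) + 2.13·e^(−0.0685·8/12) = 4.0833
Current forward F = (S − I)·e^(rT) = (110.82 − 4.0833)·e^(0.0685·9/12) = 106.7367 × 1.052718 = 112.3636
Value (long) = (F − K)·e^(−rT) = (112.3636 − 103.71) × 0.949922 = 8.2202
Value = £8.22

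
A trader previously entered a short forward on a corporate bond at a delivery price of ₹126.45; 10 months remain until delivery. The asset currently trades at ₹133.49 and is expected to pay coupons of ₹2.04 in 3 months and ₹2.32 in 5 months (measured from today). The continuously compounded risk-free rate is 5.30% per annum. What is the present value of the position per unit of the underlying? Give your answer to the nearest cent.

-₹8.22

PV(remaining coupons) I = 2.04·e^(−0.0530·3/12) + 2.32·e^(−0.0530·5/12) = 4.2825
Current forward F = (S − I)·e^(rT) = (133.49 − 4.2825)·e^(0.0530·10/12) = 129.2075 × 1.045157 = 135.0421
Value (long) = (F − K)·e^(−rT) = (135.0421 − 126.45) × 0.956794 = 8.2209
Short position value = −(long value) = -₹8.22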